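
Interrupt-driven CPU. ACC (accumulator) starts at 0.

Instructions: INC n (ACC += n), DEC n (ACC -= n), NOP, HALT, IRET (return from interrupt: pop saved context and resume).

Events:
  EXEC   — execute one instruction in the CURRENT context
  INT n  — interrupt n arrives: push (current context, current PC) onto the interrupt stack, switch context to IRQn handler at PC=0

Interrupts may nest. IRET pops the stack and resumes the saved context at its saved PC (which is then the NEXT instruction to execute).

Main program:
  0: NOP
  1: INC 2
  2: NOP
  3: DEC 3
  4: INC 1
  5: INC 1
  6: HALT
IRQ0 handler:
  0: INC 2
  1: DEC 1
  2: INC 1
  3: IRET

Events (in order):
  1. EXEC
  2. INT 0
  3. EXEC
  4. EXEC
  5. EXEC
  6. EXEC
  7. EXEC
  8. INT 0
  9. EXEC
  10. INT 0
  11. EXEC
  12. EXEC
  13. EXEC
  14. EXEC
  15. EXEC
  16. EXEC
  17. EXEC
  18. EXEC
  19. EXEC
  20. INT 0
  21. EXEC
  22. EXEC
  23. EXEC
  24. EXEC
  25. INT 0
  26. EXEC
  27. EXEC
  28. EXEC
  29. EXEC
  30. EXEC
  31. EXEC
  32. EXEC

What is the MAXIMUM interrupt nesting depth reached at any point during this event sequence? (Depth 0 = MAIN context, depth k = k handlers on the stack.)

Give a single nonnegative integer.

Answer: 2

Derivation:
Event 1 (EXEC): [MAIN] PC=0: NOP [depth=0]
Event 2 (INT 0): INT 0 arrives: push (MAIN, PC=1), enter IRQ0 at PC=0 (depth now 1) [depth=1]
Event 3 (EXEC): [IRQ0] PC=0: INC 2 -> ACC=2 [depth=1]
Event 4 (EXEC): [IRQ0] PC=1: DEC 1 -> ACC=1 [depth=1]
Event 5 (EXEC): [IRQ0] PC=2: INC 1 -> ACC=2 [depth=1]
Event 6 (EXEC): [IRQ0] PC=3: IRET -> resume MAIN at PC=1 (depth now 0) [depth=0]
Event 7 (EXEC): [MAIN] PC=1: INC 2 -> ACC=4 [depth=0]
Event 8 (INT 0): INT 0 arrives: push (MAIN, PC=2), enter IRQ0 at PC=0 (depth now 1) [depth=1]
Event 9 (EXEC): [IRQ0] PC=0: INC 2 -> ACC=6 [depth=1]
Event 10 (INT 0): INT 0 arrives: push (IRQ0, PC=1), enter IRQ0 at PC=0 (depth now 2) [depth=2]
Event 11 (EXEC): [IRQ0] PC=0: INC 2 -> ACC=8 [depth=2]
Event 12 (EXEC): [IRQ0] PC=1: DEC 1 -> ACC=7 [depth=2]
Event 13 (EXEC): [IRQ0] PC=2: INC 1 -> ACC=8 [depth=2]
Event 14 (EXEC): [IRQ0] PC=3: IRET -> resume IRQ0 at PC=1 (depth now 1) [depth=1]
Event 15 (EXEC): [IRQ0] PC=1: DEC 1 -> ACC=7 [depth=1]
Event 16 (EXEC): [IRQ0] PC=2: INC 1 -> ACC=8 [depth=1]
Event 17 (EXEC): [IRQ0] PC=3: IRET -> resume MAIN at PC=2 (depth now 0) [depth=0]
Event 18 (EXEC): [MAIN] PC=2: NOP [depth=0]
Event 19 (EXEC): [MAIN] PC=3: DEC 3 -> ACC=5 [depth=0]
Event 20 (INT 0): INT 0 arrives: push (MAIN, PC=4), enter IRQ0 at PC=0 (depth now 1) [depth=1]
Event 21 (EXEC): [IRQ0] PC=0: INC 2 -> ACC=7 [depth=1]
Event 22 (EXEC): [IRQ0] PC=1: DEC 1 -> ACC=6 [depth=1]
Event 23 (EXEC): [IRQ0] PC=2: INC 1 -> ACC=7 [depth=1]
Event 24 (EXEC): [IRQ0] PC=3: IRET -> resume MAIN at PC=4 (depth now 0) [depth=0]
Event 25 (INT 0): INT 0 arrives: push (MAIN, PC=4), enter IRQ0 at PC=0 (depth now 1) [depth=1]
Event 26 (EXEC): [IRQ0] PC=0: INC 2 -> ACC=9 [depth=1]
Event 27 (EXEC): [IRQ0] PC=1: DEC 1 -> ACC=8 [depth=1]
Event 28 (EXEC): [IRQ0] PC=2: INC 1 -> ACC=9 [depth=1]
Event 29 (EXEC): [IRQ0] PC=3: IRET -> resume MAIN at PC=4 (depth now 0) [depth=0]
Event 30 (EXEC): [MAIN] PC=4: INC 1 -> ACC=10 [depth=0]
Event 31 (EXEC): [MAIN] PC=5: INC 1 -> ACC=11 [depth=0]
Event 32 (EXEC): [MAIN] PC=6: HALT [depth=0]
Max depth observed: 2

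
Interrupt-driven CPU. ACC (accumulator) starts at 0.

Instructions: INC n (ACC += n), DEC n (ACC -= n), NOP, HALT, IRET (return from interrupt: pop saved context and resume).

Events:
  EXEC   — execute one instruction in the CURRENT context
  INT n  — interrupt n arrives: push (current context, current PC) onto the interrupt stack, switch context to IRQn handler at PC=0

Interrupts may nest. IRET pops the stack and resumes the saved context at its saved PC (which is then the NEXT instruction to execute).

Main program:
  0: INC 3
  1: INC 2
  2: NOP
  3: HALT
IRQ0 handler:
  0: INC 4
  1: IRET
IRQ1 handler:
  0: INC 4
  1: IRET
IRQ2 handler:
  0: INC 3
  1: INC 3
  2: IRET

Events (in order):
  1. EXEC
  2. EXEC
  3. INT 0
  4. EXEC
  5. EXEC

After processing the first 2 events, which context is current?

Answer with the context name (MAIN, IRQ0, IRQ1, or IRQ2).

Answer: MAIN

Derivation:
Event 1 (EXEC): [MAIN] PC=0: INC 3 -> ACC=3
Event 2 (EXEC): [MAIN] PC=1: INC 2 -> ACC=5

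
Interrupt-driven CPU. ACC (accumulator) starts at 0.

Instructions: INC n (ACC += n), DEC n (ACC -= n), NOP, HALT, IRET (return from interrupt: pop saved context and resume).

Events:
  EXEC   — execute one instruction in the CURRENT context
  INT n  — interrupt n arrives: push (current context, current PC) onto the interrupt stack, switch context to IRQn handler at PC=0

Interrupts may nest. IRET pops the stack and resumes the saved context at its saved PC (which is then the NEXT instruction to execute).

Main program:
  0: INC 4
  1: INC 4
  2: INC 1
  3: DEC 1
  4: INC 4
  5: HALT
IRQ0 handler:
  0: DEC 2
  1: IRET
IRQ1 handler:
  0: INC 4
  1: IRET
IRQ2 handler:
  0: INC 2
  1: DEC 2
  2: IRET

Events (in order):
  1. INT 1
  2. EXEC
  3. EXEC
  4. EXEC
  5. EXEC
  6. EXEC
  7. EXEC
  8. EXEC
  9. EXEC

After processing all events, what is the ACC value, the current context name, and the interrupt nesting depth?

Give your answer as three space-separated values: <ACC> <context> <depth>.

Answer: 16 MAIN 0

Derivation:
Event 1 (INT 1): INT 1 arrives: push (MAIN, PC=0), enter IRQ1 at PC=0 (depth now 1)
Event 2 (EXEC): [IRQ1] PC=0: INC 4 -> ACC=4
Event 3 (EXEC): [IRQ1] PC=1: IRET -> resume MAIN at PC=0 (depth now 0)
Event 4 (EXEC): [MAIN] PC=0: INC 4 -> ACC=8
Event 5 (EXEC): [MAIN] PC=1: INC 4 -> ACC=12
Event 6 (EXEC): [MAIN] PC=2: INC 1 -> ACC=13
Event 7 (EXEC): [MAIN] PC=3: DEC 1 -> ACC=12
Event 8 (EXEC): [MAIN] PC=4: INC 4 -> ACC=16
Event 9 (EXEC): [MAIN] PC=5: HALT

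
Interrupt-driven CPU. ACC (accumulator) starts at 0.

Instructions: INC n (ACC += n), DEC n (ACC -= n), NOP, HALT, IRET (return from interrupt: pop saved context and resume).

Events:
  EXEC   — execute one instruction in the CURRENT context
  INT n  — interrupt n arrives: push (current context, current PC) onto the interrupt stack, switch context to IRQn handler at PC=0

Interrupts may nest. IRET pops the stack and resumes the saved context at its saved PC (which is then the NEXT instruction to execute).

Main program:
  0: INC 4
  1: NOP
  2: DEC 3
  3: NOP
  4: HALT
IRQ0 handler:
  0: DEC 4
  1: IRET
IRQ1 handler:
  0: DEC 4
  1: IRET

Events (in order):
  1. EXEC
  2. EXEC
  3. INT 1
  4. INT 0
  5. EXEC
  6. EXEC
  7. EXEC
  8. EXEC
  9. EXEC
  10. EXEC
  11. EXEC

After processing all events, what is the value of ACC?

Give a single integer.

Answer: -7

Derivation:
Event 1 (EXEC): [MAIN] PC=0: INC 4 -> ACC=4
Event 2 (EXEC): [MAIN] PC=1: NOP
Event 3 (INT 1): INT 1 arrives: push (MAIN, PC=2), enter IRQ1 at PC=0 (depth now 1)
Event 4 (INT 0): INT 0 arrives: push (IRQ1, PC=0), enter IRQ0 at PC=0 (depth now 2)
Event 5 (EXEC): [IRQ0] PC=0: DEC 4 -> ACC=0
Event 6 (EXEC): [IRQ0] PC=1: IRET -> resume IRQ1 at PC=0 (depth now 1)
Event 7 (EXEC): [IRQ1] PC=0: DEC 4 -> ACC=-4
Event 8 (EXEC): [IRQ1] PC=1: IRET -> resume MAIN at PC=2 (depth now 0)
Event 9 (EXEC): [MAIN] PC=2: DEC 3 -> ACC=-7
Event 10 (EXEC): [MAIN] PC=3: NOP
Event 11 (EXEC): [MAIN] PC=4: HALT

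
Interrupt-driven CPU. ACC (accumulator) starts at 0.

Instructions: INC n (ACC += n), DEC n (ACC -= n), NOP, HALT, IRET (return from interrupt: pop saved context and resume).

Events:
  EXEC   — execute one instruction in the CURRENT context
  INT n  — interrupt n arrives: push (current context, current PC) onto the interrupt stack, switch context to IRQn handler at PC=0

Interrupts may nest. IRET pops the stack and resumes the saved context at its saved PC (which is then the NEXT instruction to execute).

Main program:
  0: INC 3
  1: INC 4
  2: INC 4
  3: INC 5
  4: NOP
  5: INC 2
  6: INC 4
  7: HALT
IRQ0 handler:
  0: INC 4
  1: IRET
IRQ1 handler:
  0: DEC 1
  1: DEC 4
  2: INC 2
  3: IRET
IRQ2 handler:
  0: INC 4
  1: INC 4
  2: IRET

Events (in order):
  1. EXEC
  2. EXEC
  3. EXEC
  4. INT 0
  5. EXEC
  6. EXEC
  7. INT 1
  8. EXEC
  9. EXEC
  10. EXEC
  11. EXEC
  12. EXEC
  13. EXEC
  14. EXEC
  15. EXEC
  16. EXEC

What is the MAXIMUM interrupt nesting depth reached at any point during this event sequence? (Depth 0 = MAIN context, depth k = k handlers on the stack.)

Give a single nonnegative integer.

Answer: 1

Derivation:
Event 1 (EXEC): [MAIN] PC=0: INC 3 -> ACC=3 [depth=0]
Event 2 (EXEC): [MAIN] PC=1: INC 4 -> ACC=7 [depth=0]
Event 3 (EXEC): [MAIN] PC=2: INC 4 -> ACC=11 [depth=0]
Event 4 (INT 0): INT 0 arrives: push (MAIN, PC=3), enter IRQ0 at PC=0 (depth now 1) [depth=1]
Event 5 (EXEC): [IRQ0] PC=0: INC 4 -> ACC=15 [depth=1]
Event 6 (EXEC): [IRQ0] PC=1: IRET -> resume MAIN at PC=3 (depth now 0) [depth=0]
Event 7 (INT 1): INT 1 arrives: push (MAIN, PC=3), enter IRQ1 at PC=0 (depth now 1) [depth=1]
Event 8 (EXEC): [IRQ1] PC=0: DEC 1 -> ACC=14 [depth=1]
Event 9 (EXEC): [IRQ1] PC=1: DEC 4 -> ACC=10 [depth=1]
Event 10 (EXEC): [IRQ1] PC=2: INC 2 -> ACC=12 [depth=1]
Event 11 (EXEC): [IRQ1] PC=3: IRET -> resume MAIN at PC=3 (depth now 0) [depth=0]
Event 12 (EXEC): [MAIN] PC=3: INC 5 -> ACC=17 [depth=0]
Event 13 (EXEC): [MAIN] PC=4: NOP [depth=0]
Event 14 (EXEC): [MAIN] PC=5: INC 2 -> ACC=19 [depth=0]
Event 15 (EXEC): [MAIN] PC=6: INC 4 -> ACC=23 [depth=0]
Event 16 (EXEC): [MAIN] PC=7: HALT [depth=0]
Max depth observed: 1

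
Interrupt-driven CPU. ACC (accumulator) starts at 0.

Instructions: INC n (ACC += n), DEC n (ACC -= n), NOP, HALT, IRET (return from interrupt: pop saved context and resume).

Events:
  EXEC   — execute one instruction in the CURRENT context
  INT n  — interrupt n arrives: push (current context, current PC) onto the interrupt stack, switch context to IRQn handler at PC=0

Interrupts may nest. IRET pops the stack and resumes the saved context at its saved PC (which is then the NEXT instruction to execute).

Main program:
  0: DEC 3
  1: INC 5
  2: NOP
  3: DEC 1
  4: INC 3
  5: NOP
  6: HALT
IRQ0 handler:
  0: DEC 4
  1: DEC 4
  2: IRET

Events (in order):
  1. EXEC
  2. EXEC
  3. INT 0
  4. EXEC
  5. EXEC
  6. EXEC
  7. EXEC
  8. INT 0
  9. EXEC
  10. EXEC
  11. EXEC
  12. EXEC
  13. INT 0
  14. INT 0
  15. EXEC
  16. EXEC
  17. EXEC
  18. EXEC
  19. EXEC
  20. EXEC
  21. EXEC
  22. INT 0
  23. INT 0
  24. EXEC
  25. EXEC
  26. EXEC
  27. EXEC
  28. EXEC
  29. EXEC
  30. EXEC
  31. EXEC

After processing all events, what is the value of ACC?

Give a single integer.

Answer: -44

Derivation:
Event 1 (EXEC): [MAIN] PC=0: DEC 3 -> ACC=-3
Event 2 (EXEC): [MAIN] PC=1: INC 5 -> ACC=2
Event 3 (INT 0): INT 0 arrives: push (MAIN, PC=2), enter IRQ0 at PC=0 (depth now 1)
Event 4 (EXEC): [IRQ0] PC=0: DEC 4 -> ACC=-2
Event 5 (EXEC): [IRQ0] PC=1: DEC 4 -> ACC=-6
Event 6 (EXEC): [IRQ0] PC=2: IRET -> resume MAIN at PC=2 (depth now 0)
Event 7 (EXEC): [MAIN] PC=2: NOP
Event 8 (INT 0): INT 0 arrives: push (MAIN, PC=3), enter IRQ0 at PC=0 (depth now 1)
Event 9 (EXEC): [IRQ0] PC=0: DEC 4 -> ACC=-10
Event 10 (EXEC): [IRQ0] PC=1: DEC 4 -> ACC=-14
Event 11 (EXEC): [IRQ0] PC=2: IRET -> resume MAIN at PC=3 (depth now 0)
Event 12 (EXEC): [MAIN] PC=3: DEC 1 -> ACC=-15
Event 13 (INT 0): INT 0 arrives: push (MAIN, PC=4), enter IRQ0 at PC=0 (depth now 1)
Event 14 (INT 0): INT 0 arrives: push (IRQ0, PC=0), enter IRQ0 at PC=0 (depth now 2)
Event 15 (EXEC): [IRQ0] PC=0: DEC 4 -> ACC=-19
Event 16 (EXEC): [IRQ0] PC=1: DEC 4 -> ACC=-23
Event 17 (EXEC): [IRQ0] PC=2: IRET -> resume IRQ0 at PC=0 (depth now 1)
Event 18 (EXEC): [IRQ0] PC=0: DEC 4 -> ACC=-27
Event 19 (EXEC): [IRQ0] PC=1: DEC 4 -> ACC=-31
Event 20 (EXEC): [IRQ0] PC=2: IRET -> resume MAIN at PC=4 (depth now 0)
Event 21 (EXEC): [MAIN] PC=4: INC 3 -> ACC=-28
Event 22 (INT 0): INT 0 arrives: push (MAIN, PC=5), enter IRQ0 at PC=0 (depth now 1)
Event 23 (INT 0): INT 0 arrives: push (IRQ0, PC=0), enter IRQ0 at PC=0 (depth now 2)
Event 24 (EXEC): [IRQ0] PC=0: DEC 4 -> ACC=-32
Event 25 (EXEC): [IRQ0] PC=1: DEC 4 -> ACC=-36
Event 26 (EXEC): [IRQ0] PC=2: IRET -> resume IRQ0 at PC=0 (depth now 1)
Event 27 (EXEC): [IRQ0] PC=0: DEC 4 -> ACC=-40
Event 28 (EXEC): [IRQ0] PC=1: DEC 4 -> ACC=-44
Event 29 (EXEC): [IRQ0] PC=2: IRET -> resume MAIN at PC=5 (depth now 0)
Event 30 (EXEC): [MAIN] PC=5: NOP
Event 31 (EXEC): [MAIN] PC=6: HALT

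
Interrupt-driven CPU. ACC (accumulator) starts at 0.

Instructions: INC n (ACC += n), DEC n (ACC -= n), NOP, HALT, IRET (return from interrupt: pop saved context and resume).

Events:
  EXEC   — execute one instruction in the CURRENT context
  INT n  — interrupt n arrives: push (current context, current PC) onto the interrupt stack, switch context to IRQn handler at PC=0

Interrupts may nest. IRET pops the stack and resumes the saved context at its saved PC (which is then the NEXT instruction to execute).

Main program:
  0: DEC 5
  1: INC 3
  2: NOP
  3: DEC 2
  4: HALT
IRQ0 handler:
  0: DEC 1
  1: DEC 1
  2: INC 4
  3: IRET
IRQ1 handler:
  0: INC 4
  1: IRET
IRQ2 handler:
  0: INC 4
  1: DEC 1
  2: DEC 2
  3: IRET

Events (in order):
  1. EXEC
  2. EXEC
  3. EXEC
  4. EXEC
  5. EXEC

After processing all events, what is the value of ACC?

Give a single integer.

Answer: -4

Derivation:
Event 1 (EXEC): [MAIN] PC=0: DEC 5 -> ACC=-5
Event 2 (EXEC): [MAIN] PC=1: INC 3 -> ACC=-2
Event 3 (EXEC): [MAIN] PC=2: NOP
Event 4 (EXEC): [MAIN] PC=3: DEC 2 -> ACC=-4
Event 5 (EXEC): [MAIN] PC=4: HALT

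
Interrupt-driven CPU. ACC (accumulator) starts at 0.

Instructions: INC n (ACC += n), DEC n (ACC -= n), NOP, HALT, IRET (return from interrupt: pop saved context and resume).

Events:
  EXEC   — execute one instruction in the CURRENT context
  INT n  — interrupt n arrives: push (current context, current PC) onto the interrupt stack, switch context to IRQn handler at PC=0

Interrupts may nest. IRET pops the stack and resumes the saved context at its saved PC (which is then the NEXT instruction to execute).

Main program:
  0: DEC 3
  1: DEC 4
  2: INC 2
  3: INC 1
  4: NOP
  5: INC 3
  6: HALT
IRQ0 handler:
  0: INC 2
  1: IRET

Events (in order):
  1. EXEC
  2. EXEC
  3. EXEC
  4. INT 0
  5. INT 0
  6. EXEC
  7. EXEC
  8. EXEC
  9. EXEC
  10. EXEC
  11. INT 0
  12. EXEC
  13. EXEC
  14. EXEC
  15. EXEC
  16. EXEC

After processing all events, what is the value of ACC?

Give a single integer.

Event 1 (EXEC): [MAIN] PC=0: DEC 3 -> ACC=-3
Event 2 (EXEC): [MAIN] PC=1: DEC 4 -> ACC=-7
Event 3 (EXEC): [MAIN] PC=2: INC 2 -> ACC=-5
Event 4 (INT 0): INT 0 arrives: push (MAIN, PC=3), enter IRQ0 at PC=0 (depth now 1)
Event 5 (INT 0): INT 0 arrives: push (IRQ0, PC=0), enter IRQ0 at PC=0 (depth now 2)
Event 6 (EXEC): [IRQ0] PC=0: INC 2 -> ACC=-3
Event 7 (EXEC): [IRQ0] PC=1: IRET -> resume IRQ0 at PC=0 (depth now 1)
Event 8 (EXEC): [IRQ0] PC=0: INC 2 -> ACC=-1
Event 9 (EXEC): [IRQ0] PC=1: IRET -> resume MAIN at PC=3 (depth now 0)
Event 10 (EXEC): [MAIN] PC=3: INC 1 -> ACC=0
Event 11 (INT 0): INT 0 arrives: push (MAIN, PC=4), enter IRQ0 at PC=0 (depth now 1)
Event 12 (EXEC): [IRQ0] PC=0: INC 2 -> ACC=2
Event 13 (EXEC): [IRQ0] PC=1: IRET -> resume MAIN at PC=4 (depth now 0)
Event 14 (EXEC): [MAIN] PC=4: NOP
Event 15 (EXEC): [MAIN] PC=5: INC 3 -> ACC=5
Event 16 (EXEC): [MAIN] PC=6: HALT

Answer: 5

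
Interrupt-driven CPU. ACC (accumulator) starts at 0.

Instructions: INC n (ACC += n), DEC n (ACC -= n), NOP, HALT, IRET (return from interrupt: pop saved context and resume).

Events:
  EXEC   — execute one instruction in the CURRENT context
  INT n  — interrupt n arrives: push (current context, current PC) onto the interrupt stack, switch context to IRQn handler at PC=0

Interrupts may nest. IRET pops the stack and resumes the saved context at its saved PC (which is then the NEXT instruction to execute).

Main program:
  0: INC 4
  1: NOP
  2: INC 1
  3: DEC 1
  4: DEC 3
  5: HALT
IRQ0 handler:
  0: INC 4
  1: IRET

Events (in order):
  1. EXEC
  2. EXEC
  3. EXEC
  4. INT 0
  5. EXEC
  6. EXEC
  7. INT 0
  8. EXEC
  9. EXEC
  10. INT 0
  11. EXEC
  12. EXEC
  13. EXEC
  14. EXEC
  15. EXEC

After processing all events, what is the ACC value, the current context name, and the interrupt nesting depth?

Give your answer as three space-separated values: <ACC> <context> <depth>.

Answer: 13 MAIN 0

Derivation:
Event 1 (EXEC): [MAIN] PC=0: INC 4 -> ACC=4
Event 2 (EXEC): [MAIN] PC=1: NOP
Event 3 (EXEC): [MAIN] PC=2: INC 1 -> ACC=5
Event 4 (INT 0): INT 0 arrives: push (MAIN, PC=3), enter IRQ0 at PC=0 (depth now 1)
Event 5 (EXEC): [IRQ0] PC=0: INC 4 -> ACC=9
Event 6 (EXEC): [IRQ0] PC=1: IRET -> resume MAIN at PC=3 (depth now 0)
Event 7 (INT 0): INT 0 arrives: push (MAIN, PC=3), enter IRQ0 at PC=0 (depth now 1)
Event 8 (EXEC): [IRQ0] PC=0: INC 4 -> ACC=13
Event 9 (EXEC): [IRQ0] PC=1: IRET -> resume MAIN at PC=3 (depth now 0)
Event 10 (INT 0): INT 0 arrives: push (MAIN, PC=3), enter IRQ0 at PC=0 (depth now 1)
Event 11 (EXEC): [IRQ0] PC=0: INC 4 -> ACC=17
Event 12 (EXEC): [IRQ0] PC=1: IRET -> resume MAIN at PC=3 (depth now 0)
Event 13 (EXEC): [MAIN] PC=3: DEC 1 -> ACC=16
Event 14 (EXEC): [MAIN] PC=4: DEC 3 -> ACC=13
Event 15 (EXEC): [MAIN] PC=5: HALT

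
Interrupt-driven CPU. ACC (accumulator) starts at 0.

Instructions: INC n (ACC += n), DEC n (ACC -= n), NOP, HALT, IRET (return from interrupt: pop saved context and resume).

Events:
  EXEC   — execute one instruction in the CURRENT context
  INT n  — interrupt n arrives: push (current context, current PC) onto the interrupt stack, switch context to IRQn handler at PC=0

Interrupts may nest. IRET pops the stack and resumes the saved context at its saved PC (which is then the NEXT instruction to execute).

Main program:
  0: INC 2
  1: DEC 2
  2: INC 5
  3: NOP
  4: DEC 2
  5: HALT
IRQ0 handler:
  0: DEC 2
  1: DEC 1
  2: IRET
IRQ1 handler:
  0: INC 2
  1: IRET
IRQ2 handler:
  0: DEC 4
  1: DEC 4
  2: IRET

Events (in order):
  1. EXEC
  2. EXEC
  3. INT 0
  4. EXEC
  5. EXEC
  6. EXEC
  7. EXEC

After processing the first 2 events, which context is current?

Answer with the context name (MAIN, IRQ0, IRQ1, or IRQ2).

Event 1 (EXEC): [MAIN] PC=0: INC 2 -> ACC=2
Event 2 (EXEC): [MAIN] PC=1: DEC 2 -> ACC=0

Answer: MAIN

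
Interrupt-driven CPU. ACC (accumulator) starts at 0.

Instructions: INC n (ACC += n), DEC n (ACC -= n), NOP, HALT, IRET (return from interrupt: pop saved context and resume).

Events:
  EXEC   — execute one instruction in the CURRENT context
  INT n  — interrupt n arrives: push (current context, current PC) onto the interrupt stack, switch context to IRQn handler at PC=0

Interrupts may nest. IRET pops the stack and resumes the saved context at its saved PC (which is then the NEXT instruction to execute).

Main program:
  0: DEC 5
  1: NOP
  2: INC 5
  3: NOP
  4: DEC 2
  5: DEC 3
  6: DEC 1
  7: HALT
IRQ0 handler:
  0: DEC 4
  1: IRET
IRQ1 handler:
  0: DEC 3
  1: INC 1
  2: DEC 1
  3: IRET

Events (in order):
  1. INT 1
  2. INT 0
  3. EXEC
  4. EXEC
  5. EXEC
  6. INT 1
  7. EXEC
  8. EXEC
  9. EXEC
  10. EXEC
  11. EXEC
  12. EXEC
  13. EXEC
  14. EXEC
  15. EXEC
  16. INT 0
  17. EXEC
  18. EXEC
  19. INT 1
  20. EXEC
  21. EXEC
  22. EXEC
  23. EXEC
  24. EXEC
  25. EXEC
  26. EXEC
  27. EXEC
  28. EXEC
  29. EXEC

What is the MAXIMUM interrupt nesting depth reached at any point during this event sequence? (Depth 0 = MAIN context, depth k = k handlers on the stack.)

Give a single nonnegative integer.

Answer: 2

Derivation:
Event 1 (INT 1): INT 1 arrives: push (MAIN, PC=0), enter IRQ1 at PC=0 (depth now 1) [depth=1]
Event 2 (INT 0): INT 0 arrives: push (IRQ1, PC=0), enter IRQ0 at PC=0 (depth now 2) [depth=2]
Event 3 (EXEC): [IRQ0] PC=0: DEC 4 -> ACC=-4 [depth=2]
Event 4 (EXEC): [IRQ0] PC=1: IRET -> resume IRQ1 at PC=0 (depth now 1) [depth=1]
Event 5 (EXEC): [IRQ1] PC=0: DEC 3 -> ACC=-7 [depth=1]
Event 6 (INT 1): INT 1 arrives: push (IRQ1, PC=1), enter IRQ1 at PC=0 (depth now 2) [depth=2]
Event 7 (EXEC): [IRQ1] PC=0: DEC 3 -> ACC=-10 [depth=2]
Event 8 (EXEC): [IRQ1] PC=1: INC 1 -> ACC=-9 [depth=2]
Event 9 (EXEC): [IRQ1] PC=2: DEC 1 -> ACC=-10 [depth=2]
Event 10 (EXEC): [IRQ1] PC=3: IRET -> resume IRQ1 at PC=1 (depth now 1) [depth=1]
Event 11 (EXEC): [IRQ1] PC=1: INC 1 -> ACC=-9 [depth=1]
Event 12 (EXEC): [IRQ1] PC=2: DEC 1 -> ACC=-10 [depth=1]
Event 13 (EXEC): [IRQ1] PC=3: IRET -> resume MAIN at PC=0 (depth now 0) [depth=0]
Event 14 (EXEC): [MAIN] PC=0: DEC 5 -> ACC=-15 [depth=0]
Event 15 (EXEC): [MAIN] PC=1: NOP [depth=0]
Event 16 (INT 0): INT 0 arrives: push (MAIN, PC=2), enter IRQ0 at PC=0 (depth now 1) [depth=1]
Event 17 (EXEC): [IRQ0] PC=0: DEC 4 -> ACC=-19 [depth=1]
Event 18 (EXEC): [IRQ0] PC=1: IRET -> resume MAIN at PC=2 (depth now 0) [depth=0]
Event 19 (INT 1): INT 1 arrives: push (MAIN, PC=2), enter IRQ1 at PC=0 (depth now 1) [depth=1]
Event 20 (EXEC): [IRQ1] PC=0: DEC 3 -> ACC=-22 [depth=1]
Event 21 (EXEC): [IRQ1] PC=1: INC 1 -> ACC=-21 [depth=1]
Event 22 (EXEC): [IRQ1] PC=2: DEC 1 -> ACC=-22 [depth=1]
Event 23 (EXEC): [IRQ1] PC=3: IRET -> resume MAIN at PC=2 (depth now 0) [depth=0]
Event 24 (EXEC): [MAIN] PC=2: INC 5 -> ACC=-17 [depth=0]
Event 25 (EXEC): [MAIN] PC=3: NOP [depth=0]
Event 26 (EXEC): [MAIN] PC=4: DEC 2 -> ACC=-19 [depth=0]
Event 27 (EXEC): [MAIN] PC=5: DEC 3 -> ACC=-22 [depth=0]
Event 28 (EXEC): [MAIN] PC=6: DEC 1 -> ACC=-23 [depth=0]
Event 29 (EXEC): [MAIN] PC=7: HALT [depth=0]
Max depth observed: 2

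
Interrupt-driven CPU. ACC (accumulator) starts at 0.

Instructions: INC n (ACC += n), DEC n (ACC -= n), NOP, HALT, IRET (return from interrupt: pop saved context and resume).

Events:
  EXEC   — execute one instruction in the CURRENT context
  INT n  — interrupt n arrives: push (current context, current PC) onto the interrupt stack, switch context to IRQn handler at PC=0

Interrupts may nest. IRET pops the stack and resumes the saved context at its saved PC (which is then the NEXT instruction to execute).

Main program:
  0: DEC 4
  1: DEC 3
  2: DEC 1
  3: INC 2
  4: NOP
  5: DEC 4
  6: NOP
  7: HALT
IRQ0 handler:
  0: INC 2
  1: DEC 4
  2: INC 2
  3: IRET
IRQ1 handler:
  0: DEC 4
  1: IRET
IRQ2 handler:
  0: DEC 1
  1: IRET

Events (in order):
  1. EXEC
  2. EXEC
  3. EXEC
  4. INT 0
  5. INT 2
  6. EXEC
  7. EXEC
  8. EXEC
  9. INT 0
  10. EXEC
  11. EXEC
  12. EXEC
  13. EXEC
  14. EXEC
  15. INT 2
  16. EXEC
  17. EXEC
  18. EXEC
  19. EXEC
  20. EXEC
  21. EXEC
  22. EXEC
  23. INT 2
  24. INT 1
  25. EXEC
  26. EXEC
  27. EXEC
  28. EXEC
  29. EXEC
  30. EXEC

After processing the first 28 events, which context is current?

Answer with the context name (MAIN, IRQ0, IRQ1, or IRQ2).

Answer: MAIN

Derivation:
Event 1 (EXEC): [MAIN] PC=0: DEC 4 -> ACC=-4
Event 2 (EXEC): [MAIN] PC=1: DEC 3 -> ACC=-7
Event 3 (EXEC): [MAIN] PC=2: DEC 1 -> ACC=-8
Event 4 (INT 0): INT 0 arrives: push (MAIN, PC=3), enter IRQ0 at PC=0 (depth now 1)
Event 5 (INT 2): INT 2 arrives: push (IRQ0, PC=0), enter IRQ2 at PC=0 (depth now 2)
Event 6 (EXEC): [IRQ2] PC=0: DEC 1 -> ACC=-9
Event 7 (EXEC): [IRQ2] PC=1: IRET -> resume IRQ0 at PC=0 (depth now 1)
Event 8 (EXEC): [IRQ0] PC=0: INC 2 -> ACC=-7
Event 9 (INT 0): INT 0 arrives: push (IRQ0, PC=1), enter IRQ0 at PC=0 (depth now 2)
Event 10 (EXEC): [IRQ0] PC=0: INC 2 -> ACC=-5
Event 11 (EXEC): [IRQ0] PC=1: DEC 4 -> ACC=-9
Event 12 (EXEC): [IRQ0] PC=2: INC 2 -> ACC=-7
Event 13 (EXEC): [IRQ0] PC=3: IRET -> resume IRQ0 at PC=1 (depth now 1)
Event 14 (EXEC): [IRQ0] PC=1: DEC 4 -> ACC=-11
Event 15 (INT 2): INT 2 arrives: push (IRQ0, PC=2), enter IRQ2 at PC=0 (depth now 2)
Event 16 (EXEC): [IRQ2] PC=0: DEC 1 -> ACC=-12
Event 17 (EXEC): [IRQ2] PC=1: IRET -> resume IRQ0 at PC=2 (depth now 1)
Event 18 (EXEC): [IRQ0] PC=2: INC 2 -> ACC=-10
Event 19 (EXEC): [IRQ0] PC=3: IRET -> resume MAIN at PC=3 (depth now 0)
Event 20 (EXEC): [MAIN] PC=3: INC 2 -> ACC=-8
Event 21 (EXEC): [MAIN] PC=4: NOP
Event 22 (EXEC): [MAIN] PC=5: DEC 4 -> ACC=-12
Event 23 (INT 2): INT 2 arrives: push (MAIN, PC=6), enter IRQ2 at PC=0 (depth now 1)
Event 24 (INT 1): INT 1 arrives: push (IRQ2, PC=0), enter IRQ1 at PC=0 (depth now 2)
Event 25 (EXEC): [IRQ1] PC=0: DEC 4 -> ACC=-16
Event 26 (EXEC): [IRQ1] PC=1: IRET -> resume IRQ2 at PC=0 (depth now 1)
Event 27 (EXEC): [IRQ2] PC=0: DEC 1 -> ACC=-17
Event 28 (EXEC): [IRQ2] PC=1: IRET -> resume MAIN at PC=6 (depth now 0)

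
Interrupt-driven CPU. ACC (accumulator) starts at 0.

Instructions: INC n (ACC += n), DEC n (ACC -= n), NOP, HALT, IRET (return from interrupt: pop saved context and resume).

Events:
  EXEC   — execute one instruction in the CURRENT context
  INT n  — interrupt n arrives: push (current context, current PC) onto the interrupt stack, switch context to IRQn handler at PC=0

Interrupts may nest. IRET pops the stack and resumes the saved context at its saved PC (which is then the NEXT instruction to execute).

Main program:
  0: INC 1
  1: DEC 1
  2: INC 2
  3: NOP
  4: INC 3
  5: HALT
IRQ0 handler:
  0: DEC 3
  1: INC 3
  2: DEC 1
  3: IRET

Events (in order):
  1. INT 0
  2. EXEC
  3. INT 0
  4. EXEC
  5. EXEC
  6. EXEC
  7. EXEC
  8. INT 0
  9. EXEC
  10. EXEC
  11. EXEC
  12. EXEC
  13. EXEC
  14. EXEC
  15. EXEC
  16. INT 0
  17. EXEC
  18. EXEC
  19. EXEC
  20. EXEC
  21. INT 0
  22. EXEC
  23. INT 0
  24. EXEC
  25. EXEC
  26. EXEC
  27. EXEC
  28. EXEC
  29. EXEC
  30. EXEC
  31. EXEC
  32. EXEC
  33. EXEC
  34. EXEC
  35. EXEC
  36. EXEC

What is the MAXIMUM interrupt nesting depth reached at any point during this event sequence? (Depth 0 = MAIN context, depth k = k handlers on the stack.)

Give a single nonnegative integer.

Answer: 2

Derivation:
Event 1 (INT 0): INT 0 arrives: push (MAIN, PC=0), enter IRQ0 at PC=0 (depth now 1) [depth=1]
Event 2 (EXEC): [IRQ0] PC=0: DEC 3 -> ACC=-3 [depth=1]
Event 3 (INT 0): INT 0 arrives: push (IRQ0, PC=1), enter IRQ0 at PC=0 (depth now 2) [depth=2]
Event 4 (EXEC): [IRQ0] PC=0: DEC 3 -> ACC=-6 [depth=2]
Event 5 (EXEC): [IRQ0] PC=1: INC 3 -> ACC=-3 [depth=2]
Event 6 (EXEC): [IRQ0] PC=2: DEC 1 -> ACC=-4 [depth=2]
Event 7 (EXEC): [IRQ0] PC=3: IRET -> resume IRQ0 at PC=1 (depth now 1) [depth=1]
Event 8 (INT 0): INT 0 arrives: push (IRQ0, PC=1), enter IRQ0 at PC=0 (depth now 2) [depth=2]
Event 9 (EXEC): [IRQ0] PC=0: DEC 3 -> ACC=-7 [depth=2]
Event 10 (EXEC): [IRQ0] PC=1: INC 3 -> ACC=-4 [depth=2]
Event 11 (EXEC): [IRQ0] PC=2: DEC 1 -> ACC=-5 [depth=2]
Event 12 (EXEC): [IRQ0] PC=3: IRET -> resume IRQ0 at PC=1 (depth now 1) [depth=1]
Event 13 (EXEC): [IRQ0] PC=1: INC 3 -> ACC=-2 [depth=1]
Event 14 (EXEC): [IRQ0] PC=2: DEC 1 -> ACC=-3 [depth=1]
Event 15 (EXEC): [IRQ0] PC=3: IRET -> resume MAIN at PC=0 (depth now 0) [depth=0]
Event 16 (INT 0): INT 0 arrives: push (MAIN, PC=0), enter IRQ0 at PC=0 (depth now 1) [depth=1]
Event 17 (EXEC): [IRQ0] PC=0: DEC 3 -> ACC=-6 [depth=1]
Event 18 (EXEC): [IRQ0] PC=1: INC 3 -> ACC=-3 [depth=1]
Event 19 (EXEC): [IRQ0] PC=2: DEC 1 -> ACC=-4 [depth=1]
Event 20 (EXEC): [IRQ0] PC=3: IRET -> resume MAIN at PC=0 (depth now 0) [depth=0]
Event 21 (INT 0): INT 0 arrives: push (MAIN, PC=0), enter IRQ0 at PC=0 (depth now 1) [depth=1]
Event 22 (EXEC): [IRQ0] PC=0: DEC 3 -> ACC=-7 [depth=1]
Event 23 (INT 0): INT 0 arrives: push (IRQ0, PC=1), enter IRQ0 at PC=0 (depth now 2) [depth=2]
Event 24 (EXEC): [IRQ0] PC=0: DEC 3 -> ACC=-10 [depth=2]
Event 25 (EXEC): [IRQ0] PC=1: INC 3 -> ACC=-7 [depth=2]
Event 26 (EXEC): [IRQ0] PC=2: DEC 1 -> ACC=-8 [depth=2]
Event 27 (EXEC): [IRQ0] PC=3: IRET -> resume IRQ0 at PC=1 (depth now 1) [depth=1]
Event 28 (EXEC): [IRQ0] PC=1: INC 3 -> ACC=-5 [depth=1]
Event 29 (EXEC): [IRQ0] PC=2: DEC 1 -> ACC=-6 [depth=1]
Event 30 (EXEC): [IRQ0] PC=3: IRET -> resume MAIN at PC=0 (depth now 0) [depth=0]
Event 31 (EXEC): [MAIN] PC=0: INC 1 -> ACC=-5 [depth=0]
Event 32 (EXEC): [MAIN] PC=1: DEC 1 -> ACC=-6 [depth=0]
Event 33 (EXEC): [MAIN] PC=2: INC 2 -> ACC=-4 [depth=0]
Event 34 (EXEC): [MAIN] PC=3: NOP [depth=0]
Event 35 (EXEC): [MAIN] PC=4: INC 3 -> ACC=-1 [depth=0]
Event 36 (EXEC): [MAIN] PC=5: HALT [depth=0]
Max depth observed: 2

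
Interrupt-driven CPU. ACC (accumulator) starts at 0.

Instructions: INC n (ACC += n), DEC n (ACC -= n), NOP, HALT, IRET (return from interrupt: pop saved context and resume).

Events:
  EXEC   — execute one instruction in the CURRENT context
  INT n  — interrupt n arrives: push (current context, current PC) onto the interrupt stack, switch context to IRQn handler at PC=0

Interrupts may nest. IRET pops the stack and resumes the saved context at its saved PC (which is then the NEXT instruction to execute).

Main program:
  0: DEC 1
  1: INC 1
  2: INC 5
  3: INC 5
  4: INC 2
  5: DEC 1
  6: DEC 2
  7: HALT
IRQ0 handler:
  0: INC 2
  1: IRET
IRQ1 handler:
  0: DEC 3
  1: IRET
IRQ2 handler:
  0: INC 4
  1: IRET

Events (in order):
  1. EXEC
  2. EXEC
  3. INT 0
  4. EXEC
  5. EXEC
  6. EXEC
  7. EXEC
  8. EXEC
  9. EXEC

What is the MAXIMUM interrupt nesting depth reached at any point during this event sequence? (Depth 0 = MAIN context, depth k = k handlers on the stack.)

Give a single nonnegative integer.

Event 1 (EXEC): [MAIN] PC=0: DEC 1 -> ACC=-1 [depth=0]
Event 2 (EXEC): [MAIN] PC=1: INC 1 -> ACC=0 [depth=0]
Event 3 (INT 0): INT 0 arrives: push (MAIN, PC=2), enter IRQ0 at PC=0 (depth now 1) [depth=1]
Event 4 (EXEC): [IRQ0] PC=0: INC 2 -> ACC=2 [depth=1]
Event 5 (EXEC): [IRQ0] PC=1: IRET -> resume MAIN at PC=2 (depth now 0) [depth=0]
Event 6 (EXEC): [MAIN] PC=2: INC 5 -> ACC=7 [depth=0]
Event 7 (EXEC): [MAIN] PC=3: INC 5 -> ACC=12 [depth=0]
Event 8 (EXEC): [MAIN] PC=4: INC 2 -> ACC=14 [depth=0]
Event 9 (EXEC): [MAIN] PC=5: DEC 1 -> ACC=13 [depth=0]
Max depth observed: 1

Answer: 1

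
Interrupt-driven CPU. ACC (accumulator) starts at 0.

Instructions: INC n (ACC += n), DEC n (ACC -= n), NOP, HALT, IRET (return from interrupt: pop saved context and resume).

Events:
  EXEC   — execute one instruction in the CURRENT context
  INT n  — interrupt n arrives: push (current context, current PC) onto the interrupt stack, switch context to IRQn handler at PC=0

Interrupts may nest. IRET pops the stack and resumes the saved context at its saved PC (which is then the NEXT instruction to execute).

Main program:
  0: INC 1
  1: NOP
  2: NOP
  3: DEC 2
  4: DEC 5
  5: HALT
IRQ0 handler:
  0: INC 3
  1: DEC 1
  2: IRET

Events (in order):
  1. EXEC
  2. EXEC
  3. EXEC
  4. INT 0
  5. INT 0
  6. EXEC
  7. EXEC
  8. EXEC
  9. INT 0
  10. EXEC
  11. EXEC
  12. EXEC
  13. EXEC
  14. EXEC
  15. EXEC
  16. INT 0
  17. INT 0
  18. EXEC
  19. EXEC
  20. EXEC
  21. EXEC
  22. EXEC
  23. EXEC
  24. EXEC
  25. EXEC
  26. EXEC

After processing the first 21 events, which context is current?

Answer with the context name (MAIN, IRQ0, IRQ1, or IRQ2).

Answer: IRQ0

Derivation:
Event 1 (EXEC): [MAIN] PC=0: INC 1 -> ACC=1
Event 2 (EXEC): [MAIN] PC=1: NOP
Event 3 (EXEC): [MAIN] PC=2: NOP
Event 4 (INT 0): INT 0 arrives: push (MAIN, PC=3), enter IRQ0 at PC=0 (depth now 1)
Event 5 (INT 0): INT 0 arrives: push (IRQ0, PC=0), enter IRQ0 at PC=0 (depth now 2)
Event 6 (EXEC): [IRQ0] PC=0: INC 3 -> ACC=4
Event 7 (EXEC): [IRQ0] PC=1: DEC 1 -> ACC=3
Event 8 (EXEC): [IRQ0] PC=2: IRET -> resume IRQ0 at PC=0 (depth now 1)
Event 9 (INT 0): INT 0 arrives: push (IRQ0, PC=0), enter IRQ0 at PC=0 (depth now 2)
Event 10 (EXEC): [IRQ0] PC=0: INC 3 -> ACC=6
Event 11 (EXEC): [IRQ0] PC=1: DEC 1 -> ACC=5
Event 12 (EXEC): [IRQ0] PC=2: IRET -> resume IRQ0 at PC=0 (depth now 1)
Event 13 (EXEC): [IRQ0] PC=0: INC 3 -> ACC=8
Event 14 (EXEC): [IRQ0] PC=1: DEC 1 -> ACC=7
Event 15 (EXEC): [IRQ0] PC=2: IRET -> resume MAIN at PC=3 (depth now 0)
Event 16 (INT 0): INT 0 arrives: push (MAIN, PC=3), enter IRQ0 at PC=0 (depth now 1)
Event 17 (INT 0): INT 0 arrives: push (IRQ0, PC=0), enter IRQ0 at PC=0 (depth now 2)
Event 18 (EXEC): [IRQ0] PC=0: INC 3 -> ACC=10
Event 19 (EXEC): [IRQ0] PC=1: DEC 1 -> ACC=9
Event 20 (EXEC): [IRQ0] PC=2: IRET -> resume IRQ0 at PC=0 (depth now 1)
Event 21 (EXEC): [IRQ0] PC=0: INC 3 -> ACC=12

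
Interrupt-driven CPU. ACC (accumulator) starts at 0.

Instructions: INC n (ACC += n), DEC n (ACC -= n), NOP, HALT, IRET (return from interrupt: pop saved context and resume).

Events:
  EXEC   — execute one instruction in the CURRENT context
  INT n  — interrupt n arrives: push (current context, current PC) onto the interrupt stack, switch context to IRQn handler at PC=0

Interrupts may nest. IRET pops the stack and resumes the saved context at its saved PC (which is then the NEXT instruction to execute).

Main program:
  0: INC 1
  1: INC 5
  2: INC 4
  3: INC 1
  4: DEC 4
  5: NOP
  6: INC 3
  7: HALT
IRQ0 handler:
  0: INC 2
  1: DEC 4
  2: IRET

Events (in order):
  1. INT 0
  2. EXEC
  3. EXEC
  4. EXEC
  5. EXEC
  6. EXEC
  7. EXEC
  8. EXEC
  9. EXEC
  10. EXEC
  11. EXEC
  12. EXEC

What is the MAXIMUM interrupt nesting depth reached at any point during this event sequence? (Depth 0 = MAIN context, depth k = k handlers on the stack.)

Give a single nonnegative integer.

Answer: 1

Derivation:
Event 1 (INT 0): INT 0 arrives: push (MAIN, PC=0), enter IRQ0 at PC=0 (depth now 1) [depth=1]
Event 2 (EXEC): [IRQ0] PC=0: INC 2 -> ACC=2 [depth=1]
Event 3 (EXEC): [IRQ0] PC=1: DEC 4 -> ACC=-2 [depth=1]
Event 4 (EXEC): [IRQ0] PC=2: IRET -> resume MAIN at PC=0 (depth now 0) [depth=0]
Event 5 (EXEC): [MAIN] PC=0: INC 1 -> ACC=-1 [depth=0]
Event 6 (EXEC): [MAIN] PC=1: INC 5 -> ACC=4 [depth=0]
Event 7 (EXEC): [MAIN] PC=2: INC 4 -> ACC=8 [depth=0]
Event 8 (EXEC): [MAIN] PC=3: INC 1 -> ACC=9 [depth=0]
Event 9 (EXEC): [MAIN] PC=4: DEC 4 -> ACC=5 [depth=0]
Event 10 (EXEC): [MAIN] PC=5: NOP [depth=0]
Event 11 (EXEC): [MAIN] PC=6: INC 3 -> ACC=8 [depth=0]
Event 12 (EXEC): [MAIN] PC=7: HALT [depth=0]
Max depth observed: 1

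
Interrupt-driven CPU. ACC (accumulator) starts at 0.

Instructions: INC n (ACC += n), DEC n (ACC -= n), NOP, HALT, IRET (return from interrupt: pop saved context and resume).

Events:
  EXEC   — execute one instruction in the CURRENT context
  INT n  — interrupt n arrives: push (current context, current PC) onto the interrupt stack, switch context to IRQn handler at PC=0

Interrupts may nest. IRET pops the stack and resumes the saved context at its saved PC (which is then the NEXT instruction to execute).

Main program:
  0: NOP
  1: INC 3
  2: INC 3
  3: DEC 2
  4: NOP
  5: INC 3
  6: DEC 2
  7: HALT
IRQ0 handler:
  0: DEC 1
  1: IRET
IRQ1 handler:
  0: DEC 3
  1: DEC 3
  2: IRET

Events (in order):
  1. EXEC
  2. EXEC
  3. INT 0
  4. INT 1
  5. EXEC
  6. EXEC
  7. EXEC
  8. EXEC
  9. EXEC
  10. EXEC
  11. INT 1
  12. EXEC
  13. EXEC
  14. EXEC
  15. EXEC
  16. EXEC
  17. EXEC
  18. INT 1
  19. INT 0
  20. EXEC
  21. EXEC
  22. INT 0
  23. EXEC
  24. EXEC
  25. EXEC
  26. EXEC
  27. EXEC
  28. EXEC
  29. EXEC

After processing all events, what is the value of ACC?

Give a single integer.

Answer: -16

Derivation:
Event 1 (EXEC): [MAIN] PC=0: NOP
Event 2 (EXEC): [MAIN] PC=1: INC 3 -> ACC=3
Event 3 (INT 0): INT 0 arrives: push (MAIN, PC=2), enter IRQ0 at PC=0 (depth now 1)
Event 4 (INT 1): INT 1 arrives: push (IRQ0, PC=0), enter IRQ1 at PC=0 (depth now 2)
Event 5 (EXEC): [IRQ1] PC=0: DEC 3 -> ACC=0
Event 6 (EXEC): [IRQ1] PC=1: DEC 3 -> ACC=-3
Event 7 (EXEC): [IRQ1] PC=2: IRET -> resume IRQ0 at PC=0 (depth now 1)
Event 8 (EXEC): [IRQ0] PC=0: DEC 1 -> ACC=-4
Event 9 (EXEC): [IRQ0] PC=1: IRET -> resume MAIN at PC=2 (depth now 0)
Event 10 (EXEC): [MAIN] PC=2: INC 3 -> ACC=-1
Event 11 (INT 1): INT 1 arrives: push (MAIN, PC=3), enter IRQ1 at PC=0 (depth now 1)
Event 12 (EXEC): [IRQ1] PC=0: DEC 3 -> ACC=-4
Event 13 (EXEC): [IRQ1] PC=1: DEC 3 -> ACC=-7
Event 14 (EXEC): [IRQ1] PC=2: IRET -> resume MAIN at PC=3 (depth now 0)
Event 15 (EXEC): [MAIN] PC=3: DEC 2 -> ACC=-9
Event 16 (EXEC): [MAIN] PC=4: NOP
Event 17 (EXEC): [MAIN] PC=5: INC 3 -> ACC=-6
Event 18 (INT 1): INT 1 arrives: push (MAIN, PC=6), enter IRQ1 at PC=0 (depth now 1)
Event 19 (INT 0): INT 0 arrives: push (IRQ1, PC=0), enter IRQ0 at PC=0 (depth now 2)
Event 20 (EXEC): [IRQ0] PC=0: DEC 1 -> ACC=-7
Event 21 (EXEC): [IRQ0] PC=1: IRET -> resume IRQ1 at PC=0 (depth now 1)
Event 22 (INT 0): INT 0 arrives: push (IRQ1, PC=0), enter IRQ0 at PC=0 (depth now 2)
Event 23 (EXEC): [IRQ0] PC=0: DEC 1 -> ACC=-8
Event 24 (EXEC): [IRQ0] PC=1: IRET -> resume IRQ1 at PC=0 (depth now 1)
Event 25 (EXEC): [IRQ1] PC=0: DEC 3 -> ACC=-11
Event 26 (EXEC): [IRQ1] PC=1: DEC 3 -> ACC=-14
Event 27 (EXEC): [IRQ1] PC=2: IRET -> resume MAIN at PC=6 (depth now 0)
Event 28 (EXEC): [MAIN] PC=6: DEC 2 -> ACC=-16
Event 29 (EXEC): [MAIN] PC=7: HALT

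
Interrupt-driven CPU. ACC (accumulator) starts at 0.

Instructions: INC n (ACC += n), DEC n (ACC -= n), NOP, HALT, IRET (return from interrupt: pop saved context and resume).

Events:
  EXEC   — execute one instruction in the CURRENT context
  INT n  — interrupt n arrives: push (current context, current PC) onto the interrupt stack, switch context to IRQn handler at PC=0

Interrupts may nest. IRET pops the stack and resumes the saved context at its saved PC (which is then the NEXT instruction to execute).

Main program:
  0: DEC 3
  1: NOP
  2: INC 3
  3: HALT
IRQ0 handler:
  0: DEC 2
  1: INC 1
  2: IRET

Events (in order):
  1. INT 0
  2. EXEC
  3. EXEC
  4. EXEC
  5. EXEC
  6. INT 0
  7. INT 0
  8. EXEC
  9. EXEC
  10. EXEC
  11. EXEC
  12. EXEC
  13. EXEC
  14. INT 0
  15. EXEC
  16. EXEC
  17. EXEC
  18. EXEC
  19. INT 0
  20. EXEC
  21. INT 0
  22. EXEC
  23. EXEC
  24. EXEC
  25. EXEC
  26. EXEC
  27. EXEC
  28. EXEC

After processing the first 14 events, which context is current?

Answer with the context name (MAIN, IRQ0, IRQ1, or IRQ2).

Event 1 (INT 0): INT 0 arrives: push (MAIN, PC=0), enter IRQ0 at PC=0 (depth now 1)
Event 2 (EXEC): [IRQ0] PC=0: DEC 2 -> ACC=-2
Event 3 (EXEC): [IRQ0] PC=1: INC 1 -> ACC=-1
Event 4 (EXEC): [IRQ0] PC=2: IRET -> resume MAIN at PC=0 (depth now 0)
Event 5 (EXEC): [MAIN] PC=0: DEC 3 -> ACC=-4
Event 6 (INT 0): INT 0 arrives: push (MAIN, PC=1), enter IRQ0 at PC=0 (depth now 1)
Event 7 (INT 0): INT 0 arrives: push (IRQ0, PC=0), enter IRQ0 at PC=0 (depth now 2)
Event 8 (EXEC): [IRQ0] PC=0: DEC 2 -> ACC=-6
Event 9 (EXEC): [IRQ0] PC=1: INC 1 -> ACC=-5
Event 10 (EXEC): [IRQ0] PC=2: IRET -> resume IRQ0 at PC=0 (depth now 1)
Event 11 (EXEC): [IRQ0] PC=0: DEC 2 -> ACC=-7
Event 12 (EXEC): [IRQ0] PC=1: INC 1 -> ACC=-6
Event 13 (EXEC): [IRQ0] PC=2: IRET -> resume MAIN at PC=1 (depth now 0)
Event 14 (INT 0): INT 0 arrives: push (MAIN, PC=1), enter IRQ0 at PC=0 (depth now 1)

Answer: IRQ0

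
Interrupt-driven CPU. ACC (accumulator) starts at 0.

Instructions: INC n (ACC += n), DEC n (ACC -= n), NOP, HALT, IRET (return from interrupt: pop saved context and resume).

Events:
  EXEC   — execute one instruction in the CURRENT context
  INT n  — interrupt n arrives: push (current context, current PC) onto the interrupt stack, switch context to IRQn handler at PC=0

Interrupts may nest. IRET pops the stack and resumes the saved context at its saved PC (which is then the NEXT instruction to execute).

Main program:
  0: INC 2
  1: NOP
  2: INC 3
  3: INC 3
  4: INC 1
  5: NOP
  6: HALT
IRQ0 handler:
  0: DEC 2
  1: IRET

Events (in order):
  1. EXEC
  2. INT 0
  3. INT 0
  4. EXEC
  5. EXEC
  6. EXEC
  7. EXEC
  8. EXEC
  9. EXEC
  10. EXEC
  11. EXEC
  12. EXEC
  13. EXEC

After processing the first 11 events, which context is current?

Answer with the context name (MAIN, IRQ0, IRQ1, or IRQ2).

Answer: MAIN

Derivation:
Event 1 (EXEC): [MAIN] PC=0: INC 2 -> ACC=2
Event 2 (INT 0): INT 0 arrives: push (MAIN, PC=1), enter IRQ0 at PC=0 (depth now 1)
Event 3 (INT 0): INT 0 arrives: push (IRQ0, PC=0), enter IRQ0 at PC=0 (depth now 2)
Event 4 (EXEC): [IRQ0] PC=0: DEC 2 -> ACC=0
Event 5 (EXEC): [IRQ0] PC=1: IRET -> resume IRQ0 at PC=0 (depth now 1)
Event 6 (EXEC): [IRQ0] PC=0: DEC 2 -> ACC=-2
Event 7 (EXEC): [IRQ0] PC=1: IRET -> resume MAIN at PC=1 (depth now 0)
Event 8 (EXEC): [MAIN] PC=1: NOP
Event 9 (EXEC): [MAIN] PC=2: INC 3 -> ACC=1
Event 10 (EXEC): [MAIN] PC=3: INC 3 -> ACC=4
Event 11 (EXEC): [MAIN] PC=4: INC 1 -> ACC=5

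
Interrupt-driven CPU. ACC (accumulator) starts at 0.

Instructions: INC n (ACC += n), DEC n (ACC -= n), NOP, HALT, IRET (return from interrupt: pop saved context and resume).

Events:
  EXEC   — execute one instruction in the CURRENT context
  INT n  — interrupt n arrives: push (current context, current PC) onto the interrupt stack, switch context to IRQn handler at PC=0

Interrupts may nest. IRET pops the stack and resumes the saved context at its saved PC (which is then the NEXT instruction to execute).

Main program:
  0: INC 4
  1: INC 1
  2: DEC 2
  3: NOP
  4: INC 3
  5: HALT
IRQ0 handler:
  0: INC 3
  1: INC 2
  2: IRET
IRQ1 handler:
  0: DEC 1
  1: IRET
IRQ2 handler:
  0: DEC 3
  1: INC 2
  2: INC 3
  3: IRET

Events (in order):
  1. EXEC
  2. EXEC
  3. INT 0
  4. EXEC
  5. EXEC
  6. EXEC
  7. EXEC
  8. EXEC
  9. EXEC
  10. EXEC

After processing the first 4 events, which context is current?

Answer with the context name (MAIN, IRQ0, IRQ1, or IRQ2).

Answer: IRQ0

Derivation:
Event 1 (EXEC): [MAIN] PC=0: INC 4 -> ACC=4
Event 2 (EXEC): [MAIN] PC=1: INC 1 -> ACC=5
Event 3 (INT 0): INT 0 arrives: push (MAIN, PC=2), enter IRQ0 at PC=0 (depth now 1)
Event 4 (EXEC): [IRQ0] PC=0: INC 3 -> ACC=8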